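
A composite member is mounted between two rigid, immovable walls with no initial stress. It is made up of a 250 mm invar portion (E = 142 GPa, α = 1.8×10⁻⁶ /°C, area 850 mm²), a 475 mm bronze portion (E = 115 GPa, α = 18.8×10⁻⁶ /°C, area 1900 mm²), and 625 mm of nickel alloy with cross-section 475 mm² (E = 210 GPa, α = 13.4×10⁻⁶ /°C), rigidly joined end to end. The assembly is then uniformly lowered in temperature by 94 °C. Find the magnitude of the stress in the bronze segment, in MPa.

σ ≈ 83.6 MPa (tensile)

If the supports were absent, the total length change would be Σ αᵢΔT Lᵢ = 1.8×10⁻⁶×94×250 + 18.8×10⁻⁶×94×475 + 13.4×10⁻⁶×94×625 = 1.669 mm.
The rigid supports impose zero overall length change; the single axial force P common to all segments must satisfy P Σ Lᵢ/(AᵢEᵢ) = δ_free.
The series flexibility is Σ Lᵢ/(AᵢEᵢ) = 250/(850×142×10³) + 475/(1900×115×10³) + 625/(475×210×10³) = 1.051×10⁻⁵ mm/N.
P = 1.669 / 1.051×10⁻⁵ = 158800 N = 158.8 kN, tensile.
σ_{bronze} = P / A = 158800 / 1900 = 83.57 MPa.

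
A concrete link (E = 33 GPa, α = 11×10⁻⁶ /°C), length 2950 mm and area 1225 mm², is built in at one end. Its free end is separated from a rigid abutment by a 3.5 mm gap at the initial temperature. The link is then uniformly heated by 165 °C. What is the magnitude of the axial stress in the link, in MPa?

Free thermal elongation = αΔT L = 11×10⁻⁶ × 165 × 2950 = 5.354 mm.
This exceeds the 3.5 mm gap, so the wall pushes back. The portion of expansion that must be recovered elastically is δ_free − gap = 5.354 − 3.5 = 1.854 mm.
Compatibility: PL/(AE) = 1.854 mm, so σ = P/A = E × (1.854/2950) = 20.74 MPa.

σ ≈ 20.7 MPa (compressive)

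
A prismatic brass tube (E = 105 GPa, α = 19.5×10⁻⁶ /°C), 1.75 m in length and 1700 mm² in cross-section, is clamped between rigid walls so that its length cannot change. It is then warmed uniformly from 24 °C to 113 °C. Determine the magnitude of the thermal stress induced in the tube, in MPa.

σ ≈ 182 MPa (compressive)

With length fixed, the mechanical strain must cancel the thermal strain αΔT = 19.5×10⁻⁶ × 89 = 1735.5×10⁻⁶.
The stress required to suppress this strain is σ = Eε = 105×10³ × 1735.5×10⁻⁶ = 182.2 MPa, compressive since the tube is trying to expand.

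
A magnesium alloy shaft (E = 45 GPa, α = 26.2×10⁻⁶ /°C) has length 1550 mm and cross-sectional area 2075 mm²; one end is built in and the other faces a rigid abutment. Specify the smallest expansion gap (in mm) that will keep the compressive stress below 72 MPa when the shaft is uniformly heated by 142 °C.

g ≈ 3.29 mm

Free expansion if unrestrained: δ_free = αΔT L = 26.2×10⁻⁶ × 142 × 1550 = 5.767 mm.
At the allowable stress the elastic shortening the wall may impose is σL/E = 72 × 1550 / (45×10³) = 2.48 mm.
The gap must absorb the remainder: g_min = 5.767 − 2.48 = 3.287 mm.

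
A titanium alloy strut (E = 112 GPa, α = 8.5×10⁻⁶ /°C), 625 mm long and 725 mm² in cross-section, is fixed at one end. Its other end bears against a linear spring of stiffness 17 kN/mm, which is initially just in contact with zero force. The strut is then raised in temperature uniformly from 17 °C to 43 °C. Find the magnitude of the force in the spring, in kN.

Free thermal expansion: δ_free = αΔT L = 8.5×10⁻⁶ × 26 × 625 = 0.1381 mm.
With a force P in the spring, the elastic change of the strut is PL/(AE) and that of the spring is P/k; compatibility requires their sum to equal δ_free.
So P = δ_free / [L/(AE) + 1/k] = 0.1381 / [ 625/(725×112×10³) + 1/(17×10³) ].
P = 0.1381 / 6.652×10⁻⁵ = 2076 N.

P ≈ 2.08 kN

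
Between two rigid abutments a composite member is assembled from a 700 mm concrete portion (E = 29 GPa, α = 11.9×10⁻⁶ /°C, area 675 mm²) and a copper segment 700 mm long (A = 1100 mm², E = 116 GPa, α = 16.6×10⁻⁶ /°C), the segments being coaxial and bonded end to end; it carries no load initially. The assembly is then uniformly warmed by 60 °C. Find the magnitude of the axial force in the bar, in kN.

Free thermal expansion of the whole bar: Σ αᵢΔT Lᵢ = 11.9×10⁻⁶×60×700 + 16.6×10⁻⁶×60×700 = 1.197 mm.
The walls prevent any net length change, so an axial force P (same in every segment) develops. Compatibility: P · Σ Lᵢ/(AᵢEᵢ) = δ_free.
The series flexibility is Σ Lᵢ/(AᵢEᵢ) = 700/(675×29×10³) + 700/(1100×116×10³) = 4.125×10⁻⁵ mm/N.
So P = 1.197 / 4.125×10⁻⁵ = 29.02 kN, compressive.

P ≈ 29 kN (compressive)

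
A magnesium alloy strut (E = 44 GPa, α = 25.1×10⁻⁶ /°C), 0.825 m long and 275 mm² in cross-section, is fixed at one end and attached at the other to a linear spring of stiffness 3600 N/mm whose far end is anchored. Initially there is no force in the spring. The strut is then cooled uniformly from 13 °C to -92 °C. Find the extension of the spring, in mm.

δ ≈ 1.75 mm

Free thermal contraction: δ_free = αΔT L = 25.1×10⁻⁶ × 105 × 825 = 2.174 mm.
Let P be the tensile force in the spring. The strut extends elastically by PL/(AE) and the spring stretches by P/k; together these equal δ_free.
P [ L/(AE) + 1/k ] = δ_free → P [ 825/(275×44×10³) + 1/(3600) ] = 2.174.
P = 2.174 / 0.000346 = 6285 N.
Spring extension = P/k = 6285/(3600) = 1.746 mm.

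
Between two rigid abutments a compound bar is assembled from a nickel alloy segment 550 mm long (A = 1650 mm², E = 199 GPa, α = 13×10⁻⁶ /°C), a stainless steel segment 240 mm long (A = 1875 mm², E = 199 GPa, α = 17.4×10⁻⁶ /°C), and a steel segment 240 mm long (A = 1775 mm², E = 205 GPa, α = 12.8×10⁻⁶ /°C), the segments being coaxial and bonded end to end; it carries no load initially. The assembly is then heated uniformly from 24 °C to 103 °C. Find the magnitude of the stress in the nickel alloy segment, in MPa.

σ ≈ 231 MPa (compressive)

If the supports were absent, the total length change would be Σ αᵢΔT Lᵢ = 13×10⁻⁶×79×550 + 17.4×10⁻⁶×79×240 + 12.8×10⁻⁶×79×240 = 1.137 mm.
The rigid supports impose zero overall length change; the single axial force P common to all segments must satisfy P Σ Lᵢ/(AᵢEᵢ) = δ_free.
The series flexibility is Σ Lᵢ/(AᵢEᵢ) = 550/(1650×199×10³) + 240/(1875×199×10³) + 240/(1775×205×10³) = 2.978×10⁻⁶ mm/N.
So P = 1.137 / 2.978×10⁻⁶ = 382 kN, compressive.
σ_{nickel alloy} = P / A = 382000 / 1650 = 231.5 MPa.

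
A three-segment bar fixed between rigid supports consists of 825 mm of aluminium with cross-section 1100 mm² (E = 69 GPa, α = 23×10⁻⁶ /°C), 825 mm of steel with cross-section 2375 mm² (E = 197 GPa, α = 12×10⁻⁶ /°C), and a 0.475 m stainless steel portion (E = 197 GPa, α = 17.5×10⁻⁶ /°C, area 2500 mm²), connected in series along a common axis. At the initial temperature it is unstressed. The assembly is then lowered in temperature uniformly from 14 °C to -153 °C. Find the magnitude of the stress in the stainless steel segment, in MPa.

σ ≈ 183 MPa (tensile)

If the supports were absent, the total length change would be Σ αᵢΔT Lᵢ = 23×10⁻⁶×167×825 + 12×10⁻⁶×167×825 + 17.5×10⁻⁶×167×475 = 6.21 mm.
The walls prevent any net length change, so an axial force P (same in every segment) develops. Compatibility: P · Σ Lᵢ/(AᵢEᵢ) = δ_free.
The series flexibility is Σ Lᵢ/(AᵢEᵢ) = 825/(1100×69×10³) + 825/(2375×197×10³) + 475/(2500×197×10³) = 1.36×10⁻⁵ mm/N.
Hence P = δ_free / Σ(L/AE) = 6.21/1.36×10⁻⁵ = 456.7 kN (tensile).
σ_{stainless steel} = P / A = 456700 / 2500 = 182.7 MPa.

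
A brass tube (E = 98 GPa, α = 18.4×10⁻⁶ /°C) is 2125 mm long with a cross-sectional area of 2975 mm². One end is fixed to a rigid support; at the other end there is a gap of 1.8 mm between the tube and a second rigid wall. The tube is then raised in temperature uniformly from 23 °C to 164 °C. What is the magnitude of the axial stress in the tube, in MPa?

σ ≈ 171 MPa (compressive)

If the wall were absent the tube would grow by αΔT L = 18.4×10⁻⁶ × 141 × 2125 = 5.513 mm.
After closing the 1.8 mm clearance, 5.513 − 1.8 = 3.713 mm of expansion remains to be suppressed by the wall.
That suppressed elongation corresponds to σ = E·Δ/L = 98×10³ × 3.713/2125 = 171.2 MPa.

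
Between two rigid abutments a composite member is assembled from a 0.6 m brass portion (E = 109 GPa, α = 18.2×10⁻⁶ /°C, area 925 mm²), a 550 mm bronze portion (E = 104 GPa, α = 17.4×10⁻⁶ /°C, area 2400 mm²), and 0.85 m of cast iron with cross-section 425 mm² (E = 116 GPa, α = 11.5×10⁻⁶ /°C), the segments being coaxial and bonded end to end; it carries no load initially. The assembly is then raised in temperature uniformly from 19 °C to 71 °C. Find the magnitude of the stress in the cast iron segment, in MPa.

σ ≈ 146 MPa (compressive)

With the walls removed the bar would change length by δ_free = Σ αᵢΔT Lᵢ = 18.2×10⁻⁶×52×600 + 17.4×10⁻⁶×52×550 + 11.5×10⁻⁶×52×850 = 1.574 mm.
The rigid supports impose zero overall length change; the single axial force P common to all segments must satisfy P Σ Lᵢ/(AᵢEᵢ) = δ_free.
Σ Lᵢ/(AᵢEᵢ) = 600/(925×109×10³) + 550/(2400×104×10³) + 850/(425×116×10³) = 2.54×10⁻⁵ mm/N.
Hence P = δ_free / Σ(L/AE) = 1.574/2.54×10⁻⁵ = 61.97 kN (compressive).
σ_{cast iron} = P / A = 61970 / 425 = 145.8 MPa.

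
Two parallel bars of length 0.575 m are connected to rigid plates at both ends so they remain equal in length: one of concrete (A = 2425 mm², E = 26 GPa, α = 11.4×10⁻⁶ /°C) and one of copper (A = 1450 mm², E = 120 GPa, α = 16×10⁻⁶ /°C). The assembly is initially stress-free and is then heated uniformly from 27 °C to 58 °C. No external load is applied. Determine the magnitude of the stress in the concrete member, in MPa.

σ ≈ 2.72 MPa (tensile)

Both members must finish at the same length. With the larger α, the copper tends to over-expand; the plates restrain it, putting the copper in compression and the concrete in tension. With no external load the two internal forces are equal and opposite, magnitude P.
Compatibility of the two members (thermal + elastic change equal): (α₁ − α₂)ΔT = P·[1/(A₁E₁) + 1/(A₂E₂)].
|α₁ − α₂|·ΔT = 4.6×10⁻⁶ × 31 = 0.0001426.
1/(A₁E₁) + 1/(A₂E₂) = 1/(2425×26×10³) + 1/(1450×120×10³) = 2.161×10⁻⁸ N⁻¹.
P = 0.0001426 / 2.161×10⁻⁸ = 6600 N = 6.6 kN.
σ_{concrete} = P/A₁ = 6600/2425 = 2.721 MPa, tensile.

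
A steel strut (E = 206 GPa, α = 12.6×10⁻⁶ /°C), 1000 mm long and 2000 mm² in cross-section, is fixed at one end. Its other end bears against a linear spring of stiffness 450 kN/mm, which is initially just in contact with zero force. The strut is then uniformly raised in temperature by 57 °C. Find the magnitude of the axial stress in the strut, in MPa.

σ ≈ 77.2 MPa (compressive)

Free thermal expansion: δ_free = αΔT L = 12.6×10⁻⁶ × 57 × 1000 = 0.7182 mm.
With a force P in the spring, the elastic change of the strut is PL/(AE) and that of the spring is P/k; compatibility requires their sum to equal δ_free.
So P = δ_free / [L/(AE) + 1/k] = 0.7182 / [ 1000/(2000×206×10³) + 1/(450×10³) ].
P = 0.7182 / 4.649×10⁻⁶ = 154500 N.
σ = P/A = 154500/2000 = 77.24 MPa.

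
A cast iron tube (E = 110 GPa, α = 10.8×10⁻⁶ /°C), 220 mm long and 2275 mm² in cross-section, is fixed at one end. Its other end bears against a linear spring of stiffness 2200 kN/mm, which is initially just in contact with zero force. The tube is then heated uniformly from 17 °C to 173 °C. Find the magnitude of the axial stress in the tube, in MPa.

σ ≈ 122 MPa (compressive)

Free thermal expansion: δ_free = αΔT L = 10.8×10⁻⁶ × 156 × 220 = 0.3707 mm.
With a force P in the spring, the elastic change of the tube is PL/(AE) and that of the spring is P/k; compatibility requires their sum to equal δ_free.
So P = δ_free / [L/(AE) + 1/k] = 0.3707 / [ 220/(2275×110×10³) + 1/(2200×10³) ].
P = 0.3707 / 1.334×10⁻⁶ = 277900 N.
σ = P/A = 277900/2275 = 122.2 MPa.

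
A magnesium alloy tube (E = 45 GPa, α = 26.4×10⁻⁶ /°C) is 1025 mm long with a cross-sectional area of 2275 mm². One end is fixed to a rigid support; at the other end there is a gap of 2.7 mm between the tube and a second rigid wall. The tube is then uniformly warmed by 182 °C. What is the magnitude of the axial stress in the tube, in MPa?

Unrestrained expansion: δ_free = αΔT L = 26.4×10⁻⁶ × 182 × 1025 = 4.925 mm.
After closing the 2.7 mm clearance, 4.925 − 2.7 = 2.225 mm of expansion remains to be suppressed by the wall.
So σ = E(δ_free − g)/L = 45×10³ × 2.225/1025 = 97.68 MPa.

σ ≈ 97.7 MPa (compressive)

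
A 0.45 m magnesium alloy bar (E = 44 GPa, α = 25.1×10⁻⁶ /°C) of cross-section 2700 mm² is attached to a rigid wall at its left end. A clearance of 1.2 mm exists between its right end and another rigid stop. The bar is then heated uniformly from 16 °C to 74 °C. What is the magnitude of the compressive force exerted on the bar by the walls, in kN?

Unrestrained expansion: δ_free = αΔT L = 25.1×10⁻⁶ × 58 × 450 = 0.6551 mm.
This is smaller than the 1.2 mm clearance, so the bar expands freely without reaching the stop — the stress is zero.

P ≈ 0 kN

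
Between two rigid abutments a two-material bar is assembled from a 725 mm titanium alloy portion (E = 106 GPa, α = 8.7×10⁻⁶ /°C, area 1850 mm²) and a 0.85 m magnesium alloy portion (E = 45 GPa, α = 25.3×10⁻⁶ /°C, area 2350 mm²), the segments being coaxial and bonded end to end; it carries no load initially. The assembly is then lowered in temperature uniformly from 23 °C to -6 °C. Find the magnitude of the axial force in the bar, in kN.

With the walls removed the bar would change length by δ_free = Σ αᵢΔT Lᵢ = 8.7×10⁻⁶×29×725 + 25.3×10⁻⁶×29×850 = 0.8066 mm.
The walls prevent any net length change, so an axial force P (same in every segment) develops. Compatibility: P · Σ Lᵢ/(AᵢEᵢ) = δ_free.
The series flexibility is Σ Lᵢ/(AᵢEᵢ) = 725/(1850×106×10³) + 850/(2350×45×10³) = 1.173×10⁻⁵ mm/N.
Hence P = δ_free / Σ(L/AE) = 0.8066/1.173×10⁻⁵ = 68.73 kN (tensile).

P ≈ 68.7 kN (tensile)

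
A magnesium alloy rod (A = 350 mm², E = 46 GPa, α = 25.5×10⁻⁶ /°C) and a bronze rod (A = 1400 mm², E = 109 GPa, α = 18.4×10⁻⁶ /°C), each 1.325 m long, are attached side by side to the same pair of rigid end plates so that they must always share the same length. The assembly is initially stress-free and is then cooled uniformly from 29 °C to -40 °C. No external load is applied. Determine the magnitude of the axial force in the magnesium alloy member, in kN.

P ≈ 7.13 kN (tensile in the magnesium alloy)

The magnesium alloy has the larger α, so on cooling it would change length more than the bronze if both were free. The rigid plates force a common final length, so the magnesium alloy is put into tension and the bronze into compression, with equal and opposite forces P (no external load).
Setting the final lengths equal and cancelling L: (α₁ − α₂)ΔT = P/(A₁E₁) + P/(A₂E₂).
|α₁ − α₂|·ΔT = 7.1×10⁻⁶ × 69 = 0.0004899.
1/(A₁E₁) + 1/(A₂E₂) = 1/(350×46×10³) + 1/(1400×109×10³) = 6.866×10⁻⁸ N⁻¹.
P = 0.0004899 / 6.866×10⁻⁸ = 7135 N = 7.135 kN.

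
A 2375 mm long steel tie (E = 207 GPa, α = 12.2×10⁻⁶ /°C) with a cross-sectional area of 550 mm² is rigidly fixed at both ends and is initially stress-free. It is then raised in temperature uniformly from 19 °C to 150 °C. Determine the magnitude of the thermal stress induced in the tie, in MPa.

With length fixed, the mechanical strain must cancel the thermal strain αΔT = 12.2×10⁻⁶ × 131 = 1598.2×10⁻⁶.
The stress required to suppress this strain is σ = Eε = 207×10³ × 1598.2×10⁻⁶ = 330.8 MPa, compressive since the tie is trying to expand.

σ ≈ 331 MPa (compressive)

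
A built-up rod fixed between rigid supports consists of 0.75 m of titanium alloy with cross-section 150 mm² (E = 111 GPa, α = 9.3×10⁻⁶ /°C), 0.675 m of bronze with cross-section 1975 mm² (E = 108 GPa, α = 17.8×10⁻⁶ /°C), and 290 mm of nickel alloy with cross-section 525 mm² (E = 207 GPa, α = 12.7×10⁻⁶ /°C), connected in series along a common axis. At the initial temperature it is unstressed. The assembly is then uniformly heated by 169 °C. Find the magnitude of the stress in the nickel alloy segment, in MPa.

σ ≈ 143 MPa (compressive)

If the supports were absent, the total length change would be Σ αᵢΔT Lᵢ = 9.3×10⁻⁶×169×750 + 17.8×10⁻⁶×169×675 + 12.7×10⁻⁶×169×290 = 3.832 mm.
The walls prevent any net length change, so an axial force P (same in every segment) develops. Compatibility: P · Σ Lᵢ/(AᵢEᵢ) = δ_free.
Σ Lᵢ/(AᵢEᵢ) = 750/(150×111×10³) + 675/(1975×108×10³) + 290/(525×207×10³) = 5.088×10⁻⁵ mm/N.
P = 3.832 / 5.088×10⁻⁵ = 75310 N = 75.31 kN, compressive.
σ_{nickel alloy} = P / A = 75310 / 525 = 143.5 MPa.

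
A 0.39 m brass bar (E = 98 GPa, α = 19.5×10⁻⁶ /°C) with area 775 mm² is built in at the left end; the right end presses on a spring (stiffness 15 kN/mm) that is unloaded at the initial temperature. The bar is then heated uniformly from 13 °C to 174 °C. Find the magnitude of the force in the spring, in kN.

Free thermal expansion: δ_free = αΔT L = 19.5×10⁻⁶ × 161 × 390 = 1.224 mm.
With a force P in the spring, the elastic change of the bar is PL/(AE) and that of the spring is P/k; compatibility requires their sum to equal δ_free.
P [ L/(AE) + 1/k ] = δ_free → P [ 390/(775×98×10³) + 1/(15×10³) ] = 1.224.
P = 1.224 / 7.18×10⁻⁵ = 17050 N.

P ≈ 17.1 kN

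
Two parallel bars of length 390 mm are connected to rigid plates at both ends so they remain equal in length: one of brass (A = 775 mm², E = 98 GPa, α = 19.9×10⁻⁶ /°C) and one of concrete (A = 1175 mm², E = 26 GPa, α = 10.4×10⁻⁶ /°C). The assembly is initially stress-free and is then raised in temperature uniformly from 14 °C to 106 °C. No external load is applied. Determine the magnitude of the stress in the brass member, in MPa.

σ ≈ 24.6 MPa (compressive)

Both members must finish at the same length. With the larger α, the brass tends to over-expand; the plates restrain it, putting the brass in compression and the concrete in tension. With no external load the two internal forces are equal and opposite, magnitude P.
Compatibility of the two members (thermal + elastic change equal): (α₁ − α₂)ΔT = P·[1/(A₁E₁) + 1/(A₂E₂)].
|α₁ − α₂|·ΔT = 9.5×10⁻⁶ × 92 = 0.000874.
1/(A₁E₁) + 1/(A₂E₂) = 1/(775×98×10³) + 1/(1175×26×10³) = 4.59×10⁻⁸ N⁻¹.
P = 0.000874 / 4.59×10⁻⁸ = 19040 N = 19.04 kN.
σ_{brass} = P/A₁ = 19040/775 = 24.57 MPa, compressive.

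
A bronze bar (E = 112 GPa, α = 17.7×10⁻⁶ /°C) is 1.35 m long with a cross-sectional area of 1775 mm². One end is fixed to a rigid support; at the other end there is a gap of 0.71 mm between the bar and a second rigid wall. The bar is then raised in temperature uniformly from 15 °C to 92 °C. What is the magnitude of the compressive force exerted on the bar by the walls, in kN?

P ≈ 166 kN

Free thermal elongation = αΔT L = 17.7×10⁻⁶ × 77 × 1350 = 1.84 mm.
The gap closes (δ_free > 0.71 mm) and the wall then resists a further 1.84 − 0.71 = 1.13 mm of expansion.
That suppressed elongation corresponds to σ = E·Δ/L = 112×10³ × 1.13/1350 = 93.74 MPa.
P = σA = 93.74 × 1775 = 166.4 kN.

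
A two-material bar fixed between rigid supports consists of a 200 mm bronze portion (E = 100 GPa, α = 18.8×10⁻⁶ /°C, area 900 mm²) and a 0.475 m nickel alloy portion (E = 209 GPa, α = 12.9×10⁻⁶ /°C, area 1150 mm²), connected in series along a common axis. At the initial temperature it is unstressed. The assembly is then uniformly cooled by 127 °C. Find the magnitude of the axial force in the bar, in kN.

Free thermal contraction of the whole bar: Σ αᵢΔT Lᵢ = 18.8×10⁻⁶×127×200 + 12.9×10⁻⁶×127×475 = 1.256 mm.
The walls prevent any net length change, so an axial force P (same in every segment) develops. Compatibility: P · Σ Lᵢ/(AᵢEᵢ) = δ_free.
The series flexibility is Σ Lᵢ/(AᵢEᵢ) = 200/(900×100×10³) + 475/(1150×209×10³) = 4.199×10⁻⁶ mm/N.
Hence P = δ_free / Σ(L/AE) = 1.256/4.199×10⁻⁶ = 299.1 kN (tensile).

P ≈ 299 kN (tensile)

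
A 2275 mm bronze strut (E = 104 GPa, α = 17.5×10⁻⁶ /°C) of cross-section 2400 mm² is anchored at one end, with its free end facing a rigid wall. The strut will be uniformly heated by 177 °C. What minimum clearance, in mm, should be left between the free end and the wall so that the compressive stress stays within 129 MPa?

With no wall the strut would lengthen by αΔT L = 17.5×10⁻⁶ × 177 × 2275 = 7.047 mm.
At the allowable stress the elastic shortening the wall may impose is σL/E = 129 × 2275 / (104×10³) = 2.822 mm.
The gap must absorb the remainder: g_min = 7.047 − 2.822 = 4.225 mm.

g ≈ 4.22 mm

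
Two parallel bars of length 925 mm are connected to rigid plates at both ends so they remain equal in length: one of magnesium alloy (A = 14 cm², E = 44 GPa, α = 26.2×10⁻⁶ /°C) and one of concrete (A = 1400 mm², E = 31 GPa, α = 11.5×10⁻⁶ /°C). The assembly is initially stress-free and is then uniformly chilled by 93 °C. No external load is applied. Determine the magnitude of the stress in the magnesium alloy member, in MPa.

σ ≈ 24.9 MPa (tensile)

The magnesium alloy has the larger α, so on cooling it would change length more than the concrete if both were free. The rigid plates force a common final length, so the magnesium alloy is put into tension and the concrete into compression, with equal and opposite forces P (no external load).
Equating the net (thermal + elastic) strains gives |α₁ − α₂|·ΔT = P·[1/(A₁E₁) + 1/(A₂E₂)].
|α₁ − α₂|·ΔT = 14.7×10⁻⁶ × 93 = 0.001367.
1/(A₁E₁) + 1/(A₂E₂) = 1/(1400×44×10³) + 1/(1400×31×10³) = 3.928×10⁻⁸ N⁻¹.
So P = 0.001367 / 3.928×10⁻⁸ = 34.81 kN.
σ_{magnesium alloy} = P/A₁ = 34810/1400 = 24.86 MPa, tensile.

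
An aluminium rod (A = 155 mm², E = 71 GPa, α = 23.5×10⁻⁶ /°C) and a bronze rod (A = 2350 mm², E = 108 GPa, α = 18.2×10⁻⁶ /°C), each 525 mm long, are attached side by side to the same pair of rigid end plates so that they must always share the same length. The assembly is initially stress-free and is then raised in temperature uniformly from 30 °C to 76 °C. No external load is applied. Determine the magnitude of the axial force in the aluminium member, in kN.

Both members must finish at the same length. With the larger α, the aluminium tends to over-expand; the plates restrain it, putting the aluminium in compression and the bronze in tension. With no external load the two internal forces are equal and opposite, magnitude P.
Setting the final lengths equal and cancelling L: (α₁ − α₂)ΔT = P/(A₁E₁) + P/(A₂E₂).
|α₁ − α₂|·ΔT = 5.3×10⁻⁶ × 46 = 0.0002438.
1/(A₁E₁) + 1/(A₂E₂) = 1/(155×71×10³) + 1/(2350×108×10³) = 9.481×10⁻⁸ N⁻¹.
So P = 0.0002438 / 9.481×10⁻⁸ = 2.572 kN.

P ≈ 2.57 kN (compressive in the aluminium)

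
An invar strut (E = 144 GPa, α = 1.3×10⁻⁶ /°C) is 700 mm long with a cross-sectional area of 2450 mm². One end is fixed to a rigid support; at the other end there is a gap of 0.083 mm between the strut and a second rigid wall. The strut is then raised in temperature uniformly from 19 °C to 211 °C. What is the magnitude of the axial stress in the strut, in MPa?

σ ≈ 18.9 MPa (compressive)

If the wall were absent the strut would grow by αΔT L = 1.3×10⁻⁶ × 192 × 700 = 0.1747 mm.
After closing the 0.083 mm clearance, 0.1747 − 0.083 = 0.09172 mm of expansion remains to be suppressed by the wall.
That suppressed elongation corresponds to σ = E·Δ/L = 144×10³ × 0.09172/700 = 18.87 MPa.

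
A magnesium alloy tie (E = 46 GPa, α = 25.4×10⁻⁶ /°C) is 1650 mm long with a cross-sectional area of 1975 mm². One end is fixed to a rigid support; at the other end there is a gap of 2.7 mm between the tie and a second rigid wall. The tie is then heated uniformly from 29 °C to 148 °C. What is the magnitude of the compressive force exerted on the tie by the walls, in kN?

P ≈ 126 kN

Unrestrained expansion: δ_free = αΔT L = 25.4×10⁻⁶ × 119 × 1650 = 4.987 mm.
After closing the 2.7 mm clearance, 4.987 − 2.7 = 2.287 mm of expansion remains to be suppressed by the wall.
That suppressed elongation corresponds to σ = E·Δ/L = 46×10³ × 2.287/1650 = 63.77 MPa.
P = σA = 63.77 × 1975 = 125.9 kN.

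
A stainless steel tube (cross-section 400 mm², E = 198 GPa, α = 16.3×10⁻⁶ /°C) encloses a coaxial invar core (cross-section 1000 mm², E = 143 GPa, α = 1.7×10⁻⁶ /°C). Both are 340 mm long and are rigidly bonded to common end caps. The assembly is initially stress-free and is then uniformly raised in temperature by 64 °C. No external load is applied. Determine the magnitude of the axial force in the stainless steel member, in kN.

Both members must finish at the same length. With the larger α, the stainless steel tends to over-expand; the plates restrain it, putting the stainless steel in compression and the invar in tension. With no external load the two internal forces are equal and opposite, magnitude P.
Equating the net (thermal + elastic) strains gives |α₁ − α₂|·ΔT = P·[1/(A₁E₁) + 1/(A₂E₂)].
|α₁ − α₂|·ΔT = 14.6×10⁻⁶ × 64 = 0.0009344.
1/(A₁E₁) + 1/(A₂E₂) = 1/(400×198×10³) + 1/(1000×143×10³) = 1.962×10⁻⁸ N⁻¹.
P = 0.0009344 / 1.962×10⁻⁸ = 47630 N = 47.63 kN.

P ≈ 47.6 kN (compressive in the stainless steel)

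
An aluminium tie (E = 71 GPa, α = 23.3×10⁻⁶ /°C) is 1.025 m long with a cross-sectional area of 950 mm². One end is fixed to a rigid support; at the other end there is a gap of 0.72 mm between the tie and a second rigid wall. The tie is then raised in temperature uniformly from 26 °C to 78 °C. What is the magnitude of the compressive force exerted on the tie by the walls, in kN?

Free thermal elongation = αΔT L = 23.3×10⁻⁶ × 52 × 1025 = 1.242 mm.
The gap closes (δ_free > 0.72 mm) and the wall then resists a further 1.242 − 0.72 = 0.5219 mm of expansion.
So σ = E(δ_free − g)/L = 71×10³ × 0.5219/1025 = 36.15 MPa.
P = σA = 36.15 × 950 = 34.34 kN.

P ≈ 34.3 kN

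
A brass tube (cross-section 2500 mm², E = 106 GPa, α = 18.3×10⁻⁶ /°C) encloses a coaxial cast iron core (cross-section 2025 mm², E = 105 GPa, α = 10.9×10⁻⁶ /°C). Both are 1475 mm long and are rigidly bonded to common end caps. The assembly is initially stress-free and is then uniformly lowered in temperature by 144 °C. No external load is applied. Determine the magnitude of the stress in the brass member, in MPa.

Both members must finish at the same length. With the larger α, the brass tends to over-contract; the plates restrain it, putting the brass in tension and the cast iron in compression. With no external load the two internal forces are equal and opposite, magnitude P.
Compatibility of the two members (thermal + elastic change equal): (α₁ − α₂)ΔT = P·[1/(A₁E₁) + 1/(A₂E₂)].
|α₁ − α₂|·ΔT = 7.4×10⁻⁶ × 144 = 0.001066.
1/(A₁E₁) + 1/(A₂E₂) = 1/(2500×106×10³) + 1/(2025×105×10³) = 8.477×10⁻⁹ N⁻¹.
So P = 0.001066 / 8.477×10⁻⁹ = 125.7 kN.
σ_{brass} = P/A₁ = 125700/2500 = 50.28 MPa, tensile.

σ ≈ 50.3 MPa (tensile)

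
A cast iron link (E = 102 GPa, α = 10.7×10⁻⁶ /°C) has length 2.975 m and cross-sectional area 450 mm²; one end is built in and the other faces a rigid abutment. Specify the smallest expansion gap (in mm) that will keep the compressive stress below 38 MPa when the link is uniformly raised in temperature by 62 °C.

Free expansion if unrestrained: δ_free = αΔT L = 10.7×10⁻⁶ × 62 × 2975 = 1.974 mm.
At the allowable stress the elastic shortening the wall may impose is σL/E = 38 × 2975 / (102×10³) = 1.108 mm.
So the gap has to take up the difference, g_min = δ_free − σL/E = 1.974 − 1.108 = 0.8653 mm.

g ≈ 0.865 mm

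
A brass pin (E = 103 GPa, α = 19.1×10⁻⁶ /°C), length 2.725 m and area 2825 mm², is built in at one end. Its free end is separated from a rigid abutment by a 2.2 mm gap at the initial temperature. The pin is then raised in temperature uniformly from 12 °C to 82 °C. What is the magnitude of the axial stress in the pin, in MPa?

Free thermal elongation = αΔT L = 19.1×10⁻⁶ × 70 × 2725 = 3.643 mm.
This exceeds the 2.2 mm gap, so the wall pushes back. The portion of expansion that must be recovered elastically is δ_free − gap = 3.643 − 2.2 = 1.443 mm.
Compatibility: PL/(AE) = 1.443 mm, so σ = P/A = E × (1.443/2725) = 54.56 MPa.

σ ≈ 54.6 MPa (compressive)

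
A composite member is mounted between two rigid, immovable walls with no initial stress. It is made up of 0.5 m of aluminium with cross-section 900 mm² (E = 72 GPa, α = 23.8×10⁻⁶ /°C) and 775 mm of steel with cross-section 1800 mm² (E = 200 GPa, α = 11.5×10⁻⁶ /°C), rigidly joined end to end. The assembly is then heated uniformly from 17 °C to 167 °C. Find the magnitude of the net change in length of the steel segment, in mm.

If the supports were absent, the total length change would be Σ αᵢΔT Lᵢ = 23.8×10⁻⁶×150×500 + 11.5×10⁻⁶×150×775 = 3.122 mm.
Since the ends are fixed, an axial force P builds up, equal in every segment, with P · Σ Lᵢ/(AᵢEᵢ) = δ_free.
The series flexibility is Σ Lᵢ/(AᵢEᵢ) = 500/(900×72×10³) + 775/(1800×200×10³) = 9.869×10⁻⁶ mm/N.
P = 3.122 / 9.869×10⁻⁶ = 316300 N = 316.3 kN, compressive.
For the steel segment, free thermal change = 11.5×10⁻⁶×150×775 = 1.337 mm and elastic change from P = 316300×775/(1800×200×10³) = 0.681 mm; these oppose, so the net change is 0.656 mm (segment lengthens).

|ΔL| ≈ 0.656 mm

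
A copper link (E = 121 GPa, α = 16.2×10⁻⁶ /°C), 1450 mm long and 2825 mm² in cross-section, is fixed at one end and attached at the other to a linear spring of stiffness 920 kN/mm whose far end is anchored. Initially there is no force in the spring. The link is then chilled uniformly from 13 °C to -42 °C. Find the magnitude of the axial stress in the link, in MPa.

If the spring were absent the link would shorten by αΔT L = 16.2×10⁻⁶ × 55 × 1450 = 1.292 mm.
With a force P in the spring, the elastic change of the link is PL/(AE) and that of the spring is P/k; compatibility requires their sum to equal δ_free.
So P = δ_free / [L/(AE) + 1/k] = 1.292 / [ 1450/(2825×121×10³) + 1/(920×10³) ].
P = 1.292 / 5.329×10⁻⁶ = 242400 N.
σ = P/A = 242400/2825 = 85.82 MPa.

σ ≈ 85.8 MPa (tensile)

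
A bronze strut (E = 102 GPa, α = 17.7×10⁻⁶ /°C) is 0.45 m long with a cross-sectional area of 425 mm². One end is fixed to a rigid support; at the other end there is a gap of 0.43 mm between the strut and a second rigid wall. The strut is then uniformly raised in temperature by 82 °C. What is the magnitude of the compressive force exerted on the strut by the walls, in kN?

If the wall were absent the strut would grow by αΔT L = 17.7×10⁻⁶ × 82 × 450 = 0.6531 mm.
This exceeds the 0.43 mm gap, so the wall pushes back. The portion of expansion that must be recovered elastically is δ_free − gap = 0.6531 − 0.43 = 0.2231 mm.
That suppressed elongation corresponds to σ = E·Δ/L = 102×10³ × 0.2231/450 = 50.58 MPa.
P = σA = 50.58 × 425 = 21.49 kN.

P ≈ 21.5 kN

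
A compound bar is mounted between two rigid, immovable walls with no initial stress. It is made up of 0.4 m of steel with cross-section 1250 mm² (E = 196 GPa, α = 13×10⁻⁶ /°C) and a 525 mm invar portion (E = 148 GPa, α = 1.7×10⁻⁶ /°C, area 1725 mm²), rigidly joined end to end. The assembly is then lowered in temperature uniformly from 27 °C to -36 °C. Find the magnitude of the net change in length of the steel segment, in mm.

Free thermal contraction of the whole bar: Σ αᵢΔT Lᵢ = 13×10⁻⁶×63×400 + 1.7×10⁻⁶×63×525 = 0.3838 mm.
The walls prevent any net length change, so an axial force P (same in every segment) develops. Compatibility: P · Σ Lᵢ/(AᵢEᵢ) = δ_free.
The series flexibility is Σ Lᵢ/(AᵢEᵢ) = 400/(1250×196×10³) + 525/(1725×148×10³) = 3.689×10⁻⁶ mm/N.
So P = 0.3838 / 3.689×10⁻⁶ = 104 kN, tensile.
For the steel segment, free thermal change = 13×10⁻⁶×63×400 = 0.3276 mm and elastic change from P = 104000×400/(1250×196×10³) = 0.1699 mm; these oppose, so the net change is 0.158 mm (segment shortens).

|ΔL| ≈ 0.158 mm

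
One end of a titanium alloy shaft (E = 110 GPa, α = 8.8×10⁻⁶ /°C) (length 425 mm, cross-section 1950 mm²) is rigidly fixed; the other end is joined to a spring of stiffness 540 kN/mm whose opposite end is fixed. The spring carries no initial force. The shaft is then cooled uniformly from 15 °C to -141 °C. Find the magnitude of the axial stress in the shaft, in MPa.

Free thermal contraction: δ_free = αΔT L = 8.8×10⁻⁶ × 156 × 425 = 0.5834 mm.
With a force P in the spring, the elastic change of the shaft is PL/(AE) and that of the spring is P/k; compatibility requires their sum to equal δ_free.
So P = δ_free / [L/(AE) + 1/k] = 0.5834 / [ 425/(1950×110×10³) + 1/(540×10³) ].
P = 0.5834 / 3.833×10⁻⁶ = 152200 N.
σ = P/A = 152200/1950 = 78.05 MPa.

σ ≈ 78.1 MPa (tensile)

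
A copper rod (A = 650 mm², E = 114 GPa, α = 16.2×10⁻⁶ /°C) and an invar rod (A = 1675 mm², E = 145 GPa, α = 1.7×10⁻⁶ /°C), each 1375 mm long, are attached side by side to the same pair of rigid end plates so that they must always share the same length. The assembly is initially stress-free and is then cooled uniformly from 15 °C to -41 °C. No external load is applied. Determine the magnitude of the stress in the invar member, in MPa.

σ ≈ 27.5 MPa (compressive)

The copper has the larger α, so on cooling it would change length more than the invar if both were free. The rigid plates force a common final length, so the copper is put into tension and the invar into compression, with equal and opposite forces P (no external load).
Compatibility of the two members (thermal + elastic change equal): (α₁ − α₂)ΔT = P·[1/(A₁E₁) + 1/(A₂E₂)].
|α₁ − α₂|·ΔT = 14.5×10⁻⁶ × 56 = 0.000812.
1/(A₁E₁) + 1/(A₂E₂) = 1/(650×114×10³) + 1/(1675×145×10³) = 1.761×10⁻⁸ N⁻¹.
P = 0.000812 / 1.761×10⁻⁸ = 46100 N = 46.1 kN.
σ_{invar} = P/A₂ = 46100/1675 = 27.52 MPa, compressive.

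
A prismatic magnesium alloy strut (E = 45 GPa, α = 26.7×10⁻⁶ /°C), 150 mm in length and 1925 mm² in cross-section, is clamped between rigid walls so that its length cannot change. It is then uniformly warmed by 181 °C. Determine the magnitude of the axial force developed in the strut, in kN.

P ≈ 419 kN (compressive)

With zero net strain, σ = E·αΔT = 45 GPa × 26.7×10⁻⁶ × 181 = 217.5 MPa.
P = AEαΔT = 1925 × 45×10³ × 26.7×10⁻⁶ × 181 = 418.6 kN (compressive).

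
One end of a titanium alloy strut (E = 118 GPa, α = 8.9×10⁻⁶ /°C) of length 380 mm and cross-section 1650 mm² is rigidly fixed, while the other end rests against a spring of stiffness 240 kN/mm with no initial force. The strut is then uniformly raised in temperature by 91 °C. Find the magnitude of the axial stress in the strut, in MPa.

If the spring were absent the strut would lengthen by αΔT L = 8.9×10⁻⁶ × 91 × 380 = 0.3078 mm.
With a force P in the spring, the elastic change of the strut is PL/(AE) and that of the spring is P/k; compatibility requires their sum to equal δ_free.
So P = δ_free / [L/(AE) + 1/k] = 0.3078 / [ 380/(1650×118×10³) + 1/(240×10³) ].
P = 0.3078 / 6.118×10⁻⁶ = 50300 N.
σ = P/A = 50300/1650 = 30.49 MPa.

σ ≈ 30.5 MPa (compressive)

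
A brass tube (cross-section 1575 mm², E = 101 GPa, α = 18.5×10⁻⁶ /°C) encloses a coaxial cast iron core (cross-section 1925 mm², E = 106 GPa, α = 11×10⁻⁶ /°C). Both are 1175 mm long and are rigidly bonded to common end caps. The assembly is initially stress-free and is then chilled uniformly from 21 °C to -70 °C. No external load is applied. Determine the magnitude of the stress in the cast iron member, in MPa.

σ ≈ 31.7 MPa (compressive)

Equilibrium of a rigid end plate with no external load gives equal and opposite internal forces ±P in the two members. Since α_{brass} > α_{cast iron}, cooling drives the brass into tension and the cast iron into compression.
Equating the net (thermal + elastic) strains gives |α₁ − α₂|·ΔT = P·[1/(A₁E₁) + 1/(A₂E₂)].
|α₁ − α₂|·ΔT = 7.5×10⁻⁶ × 91 = 0.0006825.
1/(A₁E₁) + 1/(A₂E₂) = 1/(1575×101×10³) + 1/(1925×106×10³) = 1.119×10⁻⁸ N⁻¹.
P = 0.0006825 / 1.119×10⁻⁸ = 61010 N = 61.01 kN.
σ_{cast iron} = P/A₂ = 61010/1925 = 31.69 MPa, compressive.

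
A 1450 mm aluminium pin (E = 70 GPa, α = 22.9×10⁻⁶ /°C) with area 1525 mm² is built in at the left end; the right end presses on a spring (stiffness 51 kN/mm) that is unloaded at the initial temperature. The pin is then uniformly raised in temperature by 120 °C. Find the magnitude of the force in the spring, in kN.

Free thermal expansion: δ_free = αΔT L = 22.9×10⁻⁶ × 120 × 1450 = 3.985 mm.
With a force P in the spring, the elastic change of the pin is PL/(AE) and that of the spring is P/k; compatibility requires their sum to equal δ_free.
So P = δ_free / [L/(AE) + 1/k] = 3.985 / [ 1450/(1525×70×10³) + 1/(51×10³) ].
P = 3.985 / 3.319×10⁻⁵ = 120100 N.

P ≈ 120 kN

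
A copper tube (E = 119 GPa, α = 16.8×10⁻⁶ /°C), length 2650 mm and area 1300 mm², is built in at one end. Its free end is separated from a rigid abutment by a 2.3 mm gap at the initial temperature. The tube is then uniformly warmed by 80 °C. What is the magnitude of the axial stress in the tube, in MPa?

Free thermal elongation = αΔT L = 16.8×10⁻⁶ × 80 × 2650 = 3.562 mm.
The gap closes (δ_free > 2.3 mm) and the wall then resists a further 3.562 − 2.3 = 1.262 mm of expansion.
That suppressed elongation corresponds to σ = E·Δ/L = 119×10³ × 1.262/2650 = 56.65 MPa.

σ ≈ 56.7 MPa (compressive)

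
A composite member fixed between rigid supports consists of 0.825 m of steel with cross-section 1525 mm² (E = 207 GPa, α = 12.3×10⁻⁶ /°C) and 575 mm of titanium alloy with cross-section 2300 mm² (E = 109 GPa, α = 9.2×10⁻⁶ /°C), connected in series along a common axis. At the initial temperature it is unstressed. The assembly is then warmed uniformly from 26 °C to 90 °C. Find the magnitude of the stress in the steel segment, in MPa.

If the supports were absent, the total length change would be Σ αᵢΔT Lᵢ = 12.3×10⁻⁶×64×825 + 9.2×10⁻⁶×64×575 = 0.988 mm.
The rigid supports impose zero overall length change; the single axial force P common to all segments must satisfy P Σ Lᵢ/(AᵢEᵢ) = δ_free.
Σ Lᵢ/(AᵢEᵢ) = 825/(1525×207×10³) + 575/(2300×109×10³) = 4.907×10⁻⁶ mm/N.
P = 0.988 / 4.907×10⁻⁶ = 201300 N = 201.3 kN, compressive.
σ_{steel} = P / A = 201300 / 1525 = 132 MPa.

σ ≈ 132 MPa (compressive)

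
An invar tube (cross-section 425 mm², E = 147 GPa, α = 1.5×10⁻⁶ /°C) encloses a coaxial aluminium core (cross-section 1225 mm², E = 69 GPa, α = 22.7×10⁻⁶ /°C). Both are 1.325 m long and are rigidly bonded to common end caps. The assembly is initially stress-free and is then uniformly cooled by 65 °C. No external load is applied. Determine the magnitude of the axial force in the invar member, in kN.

P ≈ 49.5 kN (compressive in the invar)

Equilibrium of a rigid end plate with no external load gives equal and opposite internal forces ±P in the two members. Since α_{aluminium} > α_{invar}, cooling drives the aluminium into tension and the invar into compression.
Setting the final lengths equal and cancelling L: (α₁ − α₂)ΔT = P/(A₁E₁) + P/(A₂E₂).
|α₁ − α₂|·ΔT = 21.2×10⁻⁶ × 65 = 0.001378.
1/(A₁E₁) + 1/(A₂E₂) = 1/(425×147×10³) + 1/(1225×69×10³) = 2.784×10⁻⁸ N⁻¹.
So P = 0.001378 / 2.784×10⁻⁸ = 49.5 kN.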